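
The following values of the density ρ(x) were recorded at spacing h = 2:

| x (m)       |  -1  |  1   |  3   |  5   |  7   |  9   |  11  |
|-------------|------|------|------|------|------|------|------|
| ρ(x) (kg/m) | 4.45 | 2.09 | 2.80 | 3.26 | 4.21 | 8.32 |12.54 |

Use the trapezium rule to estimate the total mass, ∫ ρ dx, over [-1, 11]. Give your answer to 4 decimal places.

h = 2, n = 6.
(h/2)·[y₀ + 2y₁ + 2y₂ + 2y₃ + 2y₄ + 2y₅ + y₆] = 1·(58.35) = 58.3500.

58.3500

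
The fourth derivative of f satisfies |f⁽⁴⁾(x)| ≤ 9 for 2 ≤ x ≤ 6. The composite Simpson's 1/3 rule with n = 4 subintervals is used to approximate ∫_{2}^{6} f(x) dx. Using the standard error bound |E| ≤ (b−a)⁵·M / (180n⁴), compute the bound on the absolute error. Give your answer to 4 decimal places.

|E| ≤ (4)⁵·9 / (180·4⁴) = 9216/46080 = 0.2000.

0.2000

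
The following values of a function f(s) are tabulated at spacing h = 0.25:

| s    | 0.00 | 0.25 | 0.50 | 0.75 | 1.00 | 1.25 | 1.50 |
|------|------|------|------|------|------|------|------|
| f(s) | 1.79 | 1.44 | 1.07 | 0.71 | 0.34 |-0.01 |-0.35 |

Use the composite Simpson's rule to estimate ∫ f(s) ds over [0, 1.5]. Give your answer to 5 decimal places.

h = 0.25, n = 6.
(h/3)·[y₀ + 4y₁ + 2y₂ + 4y₃ + 2y₄ + 4y₅ + y₆] = 0.083333·(12.82) = 1.06833.

1.06833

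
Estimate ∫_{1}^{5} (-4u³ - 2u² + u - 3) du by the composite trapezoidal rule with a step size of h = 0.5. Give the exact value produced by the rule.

h = (5 − 1)/8 = 0.5.
Nodes u₀,…,u₈ = 1, 1.5, 2, 2.5, 3, 3.5, 4, 4.5, 5.
f(u) = -4u³ - 2u² + u - 3: f₀=-8, f₁=-19.5, f₂=-41, f₃=-75.5, f₄=-126, f₅=-195.5, f₆=-287, f₇=-403.5, f₈=-548.
(h/2)·[f₀ + 2f₁ + 2f₂ + 2f₃ + 2f₄ + 2f₅ + 2f₆ + 2f₇ + f₈] = 0.25·(-2852) = -713.

-713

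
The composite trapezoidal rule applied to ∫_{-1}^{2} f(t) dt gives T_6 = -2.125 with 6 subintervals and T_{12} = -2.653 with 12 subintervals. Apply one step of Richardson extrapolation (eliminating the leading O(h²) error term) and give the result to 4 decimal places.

-2.8290

R = (4·T_{12} − T_6) / 3 = (4·(-2.653) − (-2.125))/3 = (-8.487)/3 = -2.8290.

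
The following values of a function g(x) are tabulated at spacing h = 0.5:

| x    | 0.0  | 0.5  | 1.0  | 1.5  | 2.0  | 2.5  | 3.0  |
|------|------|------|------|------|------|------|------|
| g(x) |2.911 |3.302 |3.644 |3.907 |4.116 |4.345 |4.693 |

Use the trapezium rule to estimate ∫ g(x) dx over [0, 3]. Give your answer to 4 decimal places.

11.5580

h = 0.5, n = 6.
(h/2)·[y₀ + 2y₁ + 2y₂ + 2y₃ + 2y₄ + 2y₅ + y₆] = 0.25·(46.232) = 11.5580.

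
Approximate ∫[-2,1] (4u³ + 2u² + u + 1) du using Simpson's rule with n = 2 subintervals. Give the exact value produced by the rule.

h = (1 − (-2))/2 = 1.5.
Nodes u₀,…,u₂ = -2, -0.5, 1.
f(u) = 4u³ + 2u² + u + 1: f₀=-25, f₁=0.5, f₂=8.
(h/3)·[f₀ + 4f₁ + f₂] = 0.5·(-15) = -7.5.

-7.5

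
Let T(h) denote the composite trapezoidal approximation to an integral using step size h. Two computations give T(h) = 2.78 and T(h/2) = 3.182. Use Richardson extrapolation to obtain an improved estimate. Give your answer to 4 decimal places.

3.3160

R = (4·T(h/2) − T(h)) / 3 = (4·3.182 − 2.78)/3 = (9.948)/3 = 3.3160.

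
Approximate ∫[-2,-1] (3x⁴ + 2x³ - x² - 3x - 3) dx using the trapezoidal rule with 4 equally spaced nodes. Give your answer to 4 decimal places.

h = (-1 − (-2))/3 = 0.333333.
Nodes x₀,…,x₃ = -2, -1.666667, -1.333333, -1.
f(x) = 3x⁴ + 2x³ - x² - 3x - 3: f₀=31, f₁=13.111111, f₂=3.962963, f₃=0.
(h/2)·[f₀ + 2f₁ + 2f₂ + f₃] = 0.166667·(65.148148) = 10.8580.

10.8580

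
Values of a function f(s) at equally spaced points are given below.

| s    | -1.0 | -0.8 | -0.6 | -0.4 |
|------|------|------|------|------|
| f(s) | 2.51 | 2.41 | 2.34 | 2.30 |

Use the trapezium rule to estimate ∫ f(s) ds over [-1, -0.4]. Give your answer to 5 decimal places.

1.43100

h = 0.2, n = 3.
(h/2)·[y₀ + 2y₁ + 2y₂ + y₃] = 0.1·(14.31) = 1.43100.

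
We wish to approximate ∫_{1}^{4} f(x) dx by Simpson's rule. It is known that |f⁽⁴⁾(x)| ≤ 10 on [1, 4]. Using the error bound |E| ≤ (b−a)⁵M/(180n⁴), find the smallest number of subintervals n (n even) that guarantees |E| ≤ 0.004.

8

Need 2430/(180n⁴) ≤ 0.004.
n⁴ ≥ 2430/(180·0.004) = 3375 ⇒ n ≥ 7.6220, so the smallest even n is 8. (n must be even for Simpson's rule.)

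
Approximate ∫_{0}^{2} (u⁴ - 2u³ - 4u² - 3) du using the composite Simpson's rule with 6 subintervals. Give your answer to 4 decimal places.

-18.2634

h = (2 − 0)/6 = 0.333333.
Nodes u₀,…,u₆ = 0, 0.333333, 0.666667, 1, 1.333333, 1.666667, 2.
f(u) = u⁴ - 2u³ - 4u² - 3: f₀=-3, f₁=-3.506173, f₂=-5.172840, f₃=-8, f₄=-11.691358, f₅=-15.654321, f₆=-19.
(h/3)·[f₀ + 4f₁ + 2f₂ + 4f₃ + 2f₄ + 4f₅ + f₆] = 0.111111·(-164.370370) = -18.2634.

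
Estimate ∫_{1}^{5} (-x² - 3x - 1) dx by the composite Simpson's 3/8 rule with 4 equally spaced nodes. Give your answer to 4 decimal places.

-81.3333

h = (5 − 1)/3 = 1.333333.
Nodes x₀,…,x₃ = 1, 2.333333, 3.666667, 5.
f(x) = -x² - 3x - 1: f₀=-5, f₁=-13.444444, f₂=-25.444444, f₃=-41.
(3h/8)·[f₀ + 3f₁ + 3f₂ + f₃] = 0.5·(-162.666667) = -81.3333.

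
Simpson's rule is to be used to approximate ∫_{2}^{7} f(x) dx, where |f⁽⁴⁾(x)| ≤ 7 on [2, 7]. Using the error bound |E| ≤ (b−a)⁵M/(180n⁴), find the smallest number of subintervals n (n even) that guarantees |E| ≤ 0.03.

8

Need 21875/(180n⁴) ≤ 0.03.
n⁴ ≥ 21875/(180·0.03) = 4050.93 ⇒ n ≥ 7.9779, so the smallest even n is 8. (n must be even for Simpson's rule.)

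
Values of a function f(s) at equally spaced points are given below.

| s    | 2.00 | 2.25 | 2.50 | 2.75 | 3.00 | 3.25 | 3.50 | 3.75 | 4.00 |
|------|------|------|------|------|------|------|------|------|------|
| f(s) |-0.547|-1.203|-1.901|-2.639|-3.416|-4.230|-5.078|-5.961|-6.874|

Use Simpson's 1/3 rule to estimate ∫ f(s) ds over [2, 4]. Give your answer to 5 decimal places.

-7.02858

h = 0.25, n = 8.
(h/3)·[y₀ + 4y₁ + 2y₂ + 4y₃ + 2y₄ + 4y₅ + 2y₆ + 4y₇ + y₈] = 0.083333·(-84.343) = -7.02858.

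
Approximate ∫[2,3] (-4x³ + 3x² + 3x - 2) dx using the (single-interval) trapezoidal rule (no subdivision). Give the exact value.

T = (b−a)/2 · [f(2) + f(3)] = 0.5·[(-16) + (-74)] = -45.

-45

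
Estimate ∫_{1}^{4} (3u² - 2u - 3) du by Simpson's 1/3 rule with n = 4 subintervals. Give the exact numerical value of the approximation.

39

h = (4 − 1)/4 = 0.75.
Nodes u₀,…,u₄ = 1, 1.75, 2.5, 3.25, 4.
f(u) = 3u² - 2u - 3: f₀=-2, f₁=2.6875, f₂=10.75, f₃=22.1875, f₄=37.
(h/3)·[f₀ + 4f₁ + 2f₂ + 4f₃ + f₄] = 0.25·(156) = 39.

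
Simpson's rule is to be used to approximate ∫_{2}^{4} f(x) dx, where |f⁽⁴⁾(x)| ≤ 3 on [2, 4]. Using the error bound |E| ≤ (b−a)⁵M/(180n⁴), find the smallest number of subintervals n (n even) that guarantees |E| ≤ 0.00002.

Need 96/(180n⁴) ≤ 0.00002.
n⁴ ≥ 96/(180·0.00002) = 26666.7 ⇒ n ≥ 12.7789, so the smallest even n is 14. (n must be even for Simpson's rule.)

14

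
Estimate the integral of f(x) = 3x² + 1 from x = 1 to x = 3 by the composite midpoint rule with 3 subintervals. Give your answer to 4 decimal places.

27.7778

h = (3 − 1)/3 = 0.666667.
Midpoints m₁,…,m₃ = 1.333333, 2, 2.666667.
f(m₁)=6.333333, f(m₂)=13, f(m₃)=22.333333.
h·[f(m₁) + f(m₂) + f(m₃)] = 0.666667·(41.666667) = 27.7778.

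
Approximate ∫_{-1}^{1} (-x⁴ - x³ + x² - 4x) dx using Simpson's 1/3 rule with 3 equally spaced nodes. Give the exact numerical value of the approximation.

0

h = (1 − (-1))/2 = 1.
Nodes x₀,…,x₂ = -1, 0, 1.
f(x) = -x⁴ - x³ + x² - 4x: f₀=5, f₁=0, f₂=-5.
(h/3)·[f₀ + 4f₁ + f₂] = 0.333333·(0) = 0.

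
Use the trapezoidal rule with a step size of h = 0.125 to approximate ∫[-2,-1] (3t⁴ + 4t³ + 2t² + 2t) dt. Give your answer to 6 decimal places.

5.334351

h = (-1 − (-2))/8 = 0.125.
Nodes t₀,…,t₈ = -2, -1.875, -1.75, -1.625, -1.5, -1.375, -1.25, -1.125, -1.
f(t) = 3t⁴ + 4t³ + 2t² + 2t: f₀=20, f₁=13.992919921875, f₂=9.32421875, f₃=5.785888671875, f₄=3.1875, f₅=1.356201171875, f₆=0.13671875, f₇=-0.608642578125, f₈=-1.
(h/2)·[f₀ + 2f₁ + 2f₂ + 2f₃ + 2f₄ + 2f₅ + 2f₆ + 2f₇ + f₈] = 0.0625·(85.349609375) = 5.334351.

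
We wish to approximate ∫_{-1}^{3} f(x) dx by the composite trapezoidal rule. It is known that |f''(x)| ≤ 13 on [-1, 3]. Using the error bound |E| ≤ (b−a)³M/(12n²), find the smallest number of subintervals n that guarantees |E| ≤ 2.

6

Need 832/(12n²) ≤ 2.
n² ≥ 832/(12·2) = 34.6667 ⇒ n ≥ 5.8878, so the smallest n is 6.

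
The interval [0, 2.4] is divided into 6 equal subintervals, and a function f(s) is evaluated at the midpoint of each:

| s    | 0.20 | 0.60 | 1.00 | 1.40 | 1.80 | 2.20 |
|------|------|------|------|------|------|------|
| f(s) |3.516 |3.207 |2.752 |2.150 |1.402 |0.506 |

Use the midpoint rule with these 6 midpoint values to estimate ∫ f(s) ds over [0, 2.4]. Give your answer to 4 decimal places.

h = 0.4, n = 6.
h·[y(m₁) + y(m₂) + y(m₃) + y(m₄) + y(m₅) + y(m₆)] = 0.4·(13.533) = 5.4132.

5.4132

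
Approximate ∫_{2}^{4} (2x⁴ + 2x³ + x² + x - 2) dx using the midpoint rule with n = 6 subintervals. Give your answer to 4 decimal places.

535.0422

h = (4 − 2)/6 = 0.333333.
Midpoints m₁,…,m₆ = 2.166667, 2.5, 2.833333, 3.166667, 3.5, 3.833333.
f(m₁)=69.279321, f(m₂)=116.125, f(m₃)=183.242284, f(m₄)=275.816358, f(m₅)=399.625, f(m₆)=561.038580.
h·[f(m₁) + f(m₂) + f(m₃) + f(m₄) + f(m₅) + f(m₆)] = 0.333333·(1605.126543) = 535.0422.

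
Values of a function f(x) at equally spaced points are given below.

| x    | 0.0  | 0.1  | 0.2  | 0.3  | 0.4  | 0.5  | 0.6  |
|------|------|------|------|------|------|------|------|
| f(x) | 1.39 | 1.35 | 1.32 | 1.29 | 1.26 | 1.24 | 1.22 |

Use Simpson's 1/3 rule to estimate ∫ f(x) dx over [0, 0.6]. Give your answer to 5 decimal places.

0.77633

h = 0.1, n = 6.
(h/3)·[y₀ + 4y₁ + 2y₂ + 4y₃ + 2y₄ + 4y₅ + y₆] = 0.033333·(23.29) = 0.77633.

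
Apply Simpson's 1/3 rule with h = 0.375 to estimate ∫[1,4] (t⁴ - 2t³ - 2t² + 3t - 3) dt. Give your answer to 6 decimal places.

h = (4 − 1)/8 = 0.375.
Nodes t₀,…,t₈ = 1, 1.375, 1.75, 2.125, 2.5, 2.875, 3.25, 3.625, 4.
f(t) = t⁴ - 2t³ - 2t² + 3t - 3: f₀=-3, f₁=-4.281005859375, f₂=-5.21484375, f₃=-4.456787109375, f₄=-0.1875, f₅=9.886962890625, f₆=28.53515625, f₇=59.000244140625, f₈=105.
(h/3)·[f₀ + 4f₁ + 2f₂ + 4f₃ + 2f₄ + 4f₅ + 2f₆ + 4f₇ + f₈] = 0.125·(388.86328125) = 48.607910.

48.607910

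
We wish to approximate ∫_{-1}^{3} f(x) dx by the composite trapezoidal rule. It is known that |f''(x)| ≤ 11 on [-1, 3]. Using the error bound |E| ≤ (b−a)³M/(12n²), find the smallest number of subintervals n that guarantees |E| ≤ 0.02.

55

Need 704/(12n²) ≤ 0.02.
n² ≥ 704/(12·0.02) = 2933.33 ⇒ n ≥ 54.1603, so the smallest n is 55.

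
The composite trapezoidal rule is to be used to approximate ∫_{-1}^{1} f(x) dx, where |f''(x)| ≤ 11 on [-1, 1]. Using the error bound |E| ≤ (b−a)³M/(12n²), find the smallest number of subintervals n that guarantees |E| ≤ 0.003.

Need 88/(12n²) ≤ 0.003.
n² ≥ 88/(12·0.003) = 2444.44 ⇒ n ≥ 49.4413, so the smallest n is 50.

50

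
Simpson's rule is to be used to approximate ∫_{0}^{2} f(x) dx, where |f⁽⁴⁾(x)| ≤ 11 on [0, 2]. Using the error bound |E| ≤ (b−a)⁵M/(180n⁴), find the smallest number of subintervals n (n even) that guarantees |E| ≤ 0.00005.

Need 352/(180n⁴) ≤ 0.00005.
n⁴ ≥ 352/(180·0.00005) = 39111.1 ⇒ n ≥ 14.0629, so the smallest even n is 16. (n must be even for Simpson's rule.)

16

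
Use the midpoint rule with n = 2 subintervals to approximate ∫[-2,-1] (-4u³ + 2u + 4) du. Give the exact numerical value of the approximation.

h = (-1 − (-2))/2 = 0.5.
Midpoints m₁,…,m₂ = -1.75, -1.25.
f(m₁)=21.9375, f(m₂)=9.3125.
h·[f(m₁) + f(m₂)] = 0.5·(31.25) = 15.625.

15.625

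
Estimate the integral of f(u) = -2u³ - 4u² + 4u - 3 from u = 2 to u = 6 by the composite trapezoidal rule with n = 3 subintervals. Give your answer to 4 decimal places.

h = (6 − 2)/3 = 1.333333.
Nodes u₀,…,u₃ = 2, 3.333333, 4.666667, 6.
f(u) = -2u³ - 4u² + 4u - 3: f₀=-27, f₁=-108.185185, f₂=-274.703704, f₃=-555.
(h/2)·[f₀ + 2f₁ + 2f₂ + f₃] = 0.666667·(-1347.777778) = -898.5185.

-898.5185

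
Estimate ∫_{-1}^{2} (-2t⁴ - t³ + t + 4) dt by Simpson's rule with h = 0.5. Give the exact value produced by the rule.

-3.5

h = (2 − (-1))/6 = 0.5.
Nodes t₀,…,t₆ = -1, -0.5, 0, 0.5, 1, 1.5, 2.
f(t) = -2t⁴ - t³ + t + 4: f₀=2, f₁=3.5, f₂=4, f₃=4.25, f₄=2, f₅=-8, f₆=-34.
(h/3)·[f₀ + 4f₁ + 2f₂ + 4f₃ + 2f₄ + 4f₅ + f₆] = 0.166667·(-21) = -3.5.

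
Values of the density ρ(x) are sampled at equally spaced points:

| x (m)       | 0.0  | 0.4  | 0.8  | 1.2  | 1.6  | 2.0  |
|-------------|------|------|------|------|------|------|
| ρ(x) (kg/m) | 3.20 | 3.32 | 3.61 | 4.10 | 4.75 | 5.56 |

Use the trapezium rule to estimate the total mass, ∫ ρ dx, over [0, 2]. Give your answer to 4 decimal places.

8.0640

h = 0.4, n = 5.
(h/2)·[y₀ + 2y₁ + 2y₂ + 2y₃ + 2y₄ + y₅] = 0.2·(40.32) = 8.0640.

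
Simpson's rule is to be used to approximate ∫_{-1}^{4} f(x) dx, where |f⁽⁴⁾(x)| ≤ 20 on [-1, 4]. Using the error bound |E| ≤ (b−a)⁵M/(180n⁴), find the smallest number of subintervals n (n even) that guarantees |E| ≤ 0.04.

10

Need 62500/(180n⁴) ≤ 0.04.
n⁴ ≥ 62500/(180·0.04) = 8680.56 ⇒ n ≥ 9.6524, so the smallest even n is 10. (n must be even for Simpson's rule.)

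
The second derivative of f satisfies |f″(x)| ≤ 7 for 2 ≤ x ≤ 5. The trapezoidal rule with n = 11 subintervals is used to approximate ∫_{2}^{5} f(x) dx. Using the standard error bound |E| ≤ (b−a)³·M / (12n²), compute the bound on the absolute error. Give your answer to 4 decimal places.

|E| ≤ (3)³·7 / (12·11²) = 189/1452 = 0.1302.

0.1302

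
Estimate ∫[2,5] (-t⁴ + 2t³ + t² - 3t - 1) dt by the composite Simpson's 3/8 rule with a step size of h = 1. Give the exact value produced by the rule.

h = (5 − 2)/3 = 1.
Nodes t₀,…,t₃ = 2, 3, 4, 5.
f(t) = -t⁴ + 2t³ + t² - 3t - 1: f₀=-3, f₁=-28, f₂=-125, f₃=-366.
(3h/8)·[f₀ + 3f₁ + 3f₂ + f₃] = 0.375·(-828) = -310.5.

-310.5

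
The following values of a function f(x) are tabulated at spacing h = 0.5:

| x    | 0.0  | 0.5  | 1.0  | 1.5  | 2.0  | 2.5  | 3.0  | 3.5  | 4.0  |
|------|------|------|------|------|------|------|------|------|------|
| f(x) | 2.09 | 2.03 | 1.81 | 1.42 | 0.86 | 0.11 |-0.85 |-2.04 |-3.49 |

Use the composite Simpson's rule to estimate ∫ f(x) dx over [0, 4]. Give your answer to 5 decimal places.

1.38667

h = 0.5, n = 8.
(h/3)·[y₀ + 4y₁ + 2y₂ + 4y₃ + 2y₄ + 4y₅ + 2y₆ + 4y₇ + y₈] = 0.166667·(8.32) = 1.38667.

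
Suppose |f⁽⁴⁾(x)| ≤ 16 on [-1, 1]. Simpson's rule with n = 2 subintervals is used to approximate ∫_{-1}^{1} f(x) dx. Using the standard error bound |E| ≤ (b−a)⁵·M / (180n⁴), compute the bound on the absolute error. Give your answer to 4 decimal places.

|E| ≤ (2)⁵·16 / (180·2⁴) = 512/2880 = 0.1778.

0.1778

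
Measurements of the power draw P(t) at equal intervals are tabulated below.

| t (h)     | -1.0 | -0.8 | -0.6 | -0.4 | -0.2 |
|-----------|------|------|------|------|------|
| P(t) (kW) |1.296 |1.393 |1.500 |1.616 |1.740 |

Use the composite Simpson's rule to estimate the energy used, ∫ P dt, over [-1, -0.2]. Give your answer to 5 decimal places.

h = 0.2, n = 4.
(h/3)·[y₀ + 4y₁ + 2y₂ + 4y₃ + y₄] = 0.066667·(18.072) = 1.20480.

1.20480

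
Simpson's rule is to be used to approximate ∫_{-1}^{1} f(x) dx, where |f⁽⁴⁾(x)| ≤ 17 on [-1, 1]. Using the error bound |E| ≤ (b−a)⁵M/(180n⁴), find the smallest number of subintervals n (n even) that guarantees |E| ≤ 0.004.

Need 544/(180n⁴) ≤ 0.004.
n⁴ ≥ 544/(180·0.004) = 755.556 ⇒ n ≥ 5.2428, so the smallest even n is 6. (n must be even for Simpson's rule.)

6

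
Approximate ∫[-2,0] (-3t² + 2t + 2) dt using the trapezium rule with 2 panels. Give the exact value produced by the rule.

h = (0 − (-2))/2 = 1.
Nodes t₀,…,t₂ = -2, -1, 0.
f(t) = -3t² + 2t + 2: f₀=-14, f₁=-3, f₂=2.
(h/2)·[f₀ + 2f₁ + f₂] = 0.5·(-18) = -9.

-9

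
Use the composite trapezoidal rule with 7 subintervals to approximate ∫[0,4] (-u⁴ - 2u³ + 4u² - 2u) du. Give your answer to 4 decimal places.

h = (4 − 0)/7 = 0.571429.
Nodes u₀,…,u₇ = 0, 0.571429, 1.142857, 1.714286, 2.285714, 2.857143, 3.428571, 4.
f(u) = -u⁴ - 2u³ + 4u² - 2u: f₀=0, f₁=-0.316535, f₂=-1.752603, f₃=-10.385673, f₄=-34.852145, f₅=-86.347355, f₆=-178.625573, f₇=-328.
(h/2)·[f₀ + 2f₁ + 2f₂ + 2f₃ + 2f₄ + 2f₅ + 2f₆ + f₇] = 0.285714·(-952.559767) = -272.1599.

-272.1599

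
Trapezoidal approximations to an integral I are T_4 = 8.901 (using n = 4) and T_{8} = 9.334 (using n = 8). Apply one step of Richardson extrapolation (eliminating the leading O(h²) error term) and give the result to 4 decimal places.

R = (4·T_{8} − T_4) / 3 = (4·9.334 − 8.901)/3 = (28.435)/3 = 9.4783.

9.4783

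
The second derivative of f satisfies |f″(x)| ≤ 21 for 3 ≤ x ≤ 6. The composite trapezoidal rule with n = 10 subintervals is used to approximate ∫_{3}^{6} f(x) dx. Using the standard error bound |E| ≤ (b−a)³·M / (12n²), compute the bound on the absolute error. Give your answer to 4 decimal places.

0.4725

|E| ≤ (3)³·21 / (12·10²) = 567/1200 = 0.4725.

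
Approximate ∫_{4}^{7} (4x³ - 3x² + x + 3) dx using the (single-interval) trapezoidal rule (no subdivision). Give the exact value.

T = (b−a)/2 · [f(4) + f(7)] = 1.5·[215 + 1235] = 2175.

2175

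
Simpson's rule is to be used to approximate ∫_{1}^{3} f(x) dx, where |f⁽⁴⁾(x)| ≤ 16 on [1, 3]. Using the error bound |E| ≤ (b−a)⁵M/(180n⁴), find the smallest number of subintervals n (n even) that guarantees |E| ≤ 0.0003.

10

Need 512/(180n⁴) ≤ 0.0003.
n⁴ ≥ 512/(180·0.0003) = 9481.48 ⇒ n ≥ 9.8678, so the smallest even n is 10. (n must be even for Simpson's rule.)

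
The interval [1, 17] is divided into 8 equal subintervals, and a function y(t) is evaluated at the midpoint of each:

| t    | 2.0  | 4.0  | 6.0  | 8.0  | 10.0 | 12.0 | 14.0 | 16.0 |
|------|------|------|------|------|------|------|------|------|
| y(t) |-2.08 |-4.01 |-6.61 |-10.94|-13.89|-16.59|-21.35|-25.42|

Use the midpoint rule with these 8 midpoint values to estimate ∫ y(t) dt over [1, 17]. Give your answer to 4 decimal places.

h = 2, n = 8.
h·[y(m₁) + y(m₂) + y(m₃) + y(m₄) + y(m₅) + y(m₆) + y(m₇) + y(m₈)] = 2·(-100.89) = -201.7800.

-201.7800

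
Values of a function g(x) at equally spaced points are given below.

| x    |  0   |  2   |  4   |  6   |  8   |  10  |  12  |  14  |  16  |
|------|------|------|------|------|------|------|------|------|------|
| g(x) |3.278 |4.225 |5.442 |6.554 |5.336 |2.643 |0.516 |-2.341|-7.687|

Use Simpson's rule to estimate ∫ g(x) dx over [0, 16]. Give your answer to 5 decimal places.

h = 2, n = 8.
(h/3)·[y₀ + 4y₁ + 2y₂ + 4y₃ + 2y₄ + 4y₅ + 2y₆ + 4y₇ + y₈] = 0.666667·(62.503) = 41.66867.

41.66867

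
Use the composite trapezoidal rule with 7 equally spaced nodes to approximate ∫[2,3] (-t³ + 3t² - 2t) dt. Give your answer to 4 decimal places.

h = (3 − 2)/6 = 0.166667.
Nodes t₀,…,t₆ = 2, 2.166667, 2.333333, 2.5, 2.666667, 2.833333, 3.
f(t) = -t³ + 3t² - 2t: f₀=0, f₁=-0.421296, f₂=-1.037037, f₃=-1.875, f₄=-2.962963, f₅=-4.328704, f₆=-6.
(h/2)·[f₀ + 2f₁ + 2f₂ + 2f₃ + 2f₄ + 2f₅ + f₆] = 0.083333·(-27.25) = -2.2708.

-2.2708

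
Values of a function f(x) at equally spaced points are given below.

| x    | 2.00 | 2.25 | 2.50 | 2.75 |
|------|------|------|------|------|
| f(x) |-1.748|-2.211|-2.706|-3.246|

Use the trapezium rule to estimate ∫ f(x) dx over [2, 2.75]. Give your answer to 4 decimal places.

-1.8535

h = 0.25, n = 3.
(h/2)·[y₀ + 2y₁ + 2y₂ + y₃] = 0.125·(-14.828) = -1.8535.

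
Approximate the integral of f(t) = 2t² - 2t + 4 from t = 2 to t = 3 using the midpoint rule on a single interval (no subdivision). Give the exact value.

M = (b−a)·f(2.5) = 1·(11.5) = 11.5.

11.5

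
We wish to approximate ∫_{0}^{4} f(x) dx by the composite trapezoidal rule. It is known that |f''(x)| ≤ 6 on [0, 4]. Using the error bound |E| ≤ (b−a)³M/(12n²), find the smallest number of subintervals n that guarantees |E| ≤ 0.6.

Need 384/(12n²) ≤ 0.6.
n² ≥ 384/(12·0.6) = 53.3333 ⇒ n ≥ 7.3030, so the smallest n is 8.

8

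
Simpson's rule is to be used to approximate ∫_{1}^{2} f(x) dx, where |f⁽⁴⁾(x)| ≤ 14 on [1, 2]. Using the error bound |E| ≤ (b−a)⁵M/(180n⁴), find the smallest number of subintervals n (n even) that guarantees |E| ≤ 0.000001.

18

Need 14/(180n⁴) ≤ 0.000001.
n⁴ ≥ 14/(180·0.000001) = 77777.8 ⇒ n ≥ 16.6999, so the smallest even n is 18. (n must be even for Simpson's rule.)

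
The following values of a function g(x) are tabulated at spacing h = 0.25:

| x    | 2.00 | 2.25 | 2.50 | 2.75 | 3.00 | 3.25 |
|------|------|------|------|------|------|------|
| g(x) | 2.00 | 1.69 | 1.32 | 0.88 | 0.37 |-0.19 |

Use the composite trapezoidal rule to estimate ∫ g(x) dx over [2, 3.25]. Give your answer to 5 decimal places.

h = 0.25, n = 5.
(h/2)·[y₀ + 2y₁ + 2y₂ + 2y₃ + 2y₄ + y₅] = 0.125·(10.33) = 1.29125.

1.29125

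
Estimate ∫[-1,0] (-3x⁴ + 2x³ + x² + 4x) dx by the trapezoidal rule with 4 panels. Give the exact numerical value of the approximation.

-2.849609375

h = (0 − (-1))/4 = 0.25.
Nodes x₀,…,x₄ = -1, -0.75, -0.5, -0.25, 0.
f(x) = -3x⁴ + 2x³ + x² + 4x: f₀=-8, f₁=-4.23046875, f₂=-2.1875, f₃=-0.98046875, f₄=0.
(h/2)·[f₀ + 2f₁ + 2f₂ + 2f₃ + f₄] = 0.125·(-22.796875) = -2.849609375.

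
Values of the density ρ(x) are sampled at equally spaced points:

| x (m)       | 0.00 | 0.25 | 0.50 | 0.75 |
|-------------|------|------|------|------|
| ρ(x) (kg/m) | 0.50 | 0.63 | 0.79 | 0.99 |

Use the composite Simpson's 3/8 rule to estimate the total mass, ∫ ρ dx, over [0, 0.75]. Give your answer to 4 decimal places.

h = 0.25, n = 3.
(3h/8)·[y₀ + 3y₁ + 3y₂ + y₃] = 0.09375·(5.75) = 0.5391.

0.5391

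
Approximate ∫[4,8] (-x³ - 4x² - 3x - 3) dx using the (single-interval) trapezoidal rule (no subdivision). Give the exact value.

-1876

T = (b−a)/2 · [f(4) + f(8)] = 2·[(-143) + (-795)] = -1876.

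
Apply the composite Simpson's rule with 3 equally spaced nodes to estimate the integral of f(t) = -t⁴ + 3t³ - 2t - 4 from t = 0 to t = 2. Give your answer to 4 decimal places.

h = (2 − 0)/2 = 1.
Nodes t₀,…,t₂ = 0, 1, 2.
f(t) = -t⁴ + 3t³ - 2t - 4: f₀=-4, f₁=-4, f₂=0.
(h/3)·[f₀ + 4f₁ + f₂] = 0.333333·(-20) = -6.6667.

-6.6667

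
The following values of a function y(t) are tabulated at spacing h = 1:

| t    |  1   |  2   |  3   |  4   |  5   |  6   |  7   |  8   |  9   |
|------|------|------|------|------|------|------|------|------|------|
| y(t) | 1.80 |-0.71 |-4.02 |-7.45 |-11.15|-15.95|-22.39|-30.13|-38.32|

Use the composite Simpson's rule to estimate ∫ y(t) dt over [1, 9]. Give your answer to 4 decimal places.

-109.5333

h = 1, n = 8.
(h/3)·[y₀ + 4y₁ + 2y₂ + 4y₃ + 2y₄ + 4y₅ + 2y₆ + 4y₇ + y₈] = 0.333333·(-328.60) = -109.5333.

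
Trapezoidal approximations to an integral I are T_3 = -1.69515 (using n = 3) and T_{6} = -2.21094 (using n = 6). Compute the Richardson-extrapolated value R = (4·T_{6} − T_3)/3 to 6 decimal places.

-2.382870

R = (4·T_{6} − T_3) / 3 = (4·(-2.21094) − (-1.69515))/3 = (-7.14861)/3 = -2.382870.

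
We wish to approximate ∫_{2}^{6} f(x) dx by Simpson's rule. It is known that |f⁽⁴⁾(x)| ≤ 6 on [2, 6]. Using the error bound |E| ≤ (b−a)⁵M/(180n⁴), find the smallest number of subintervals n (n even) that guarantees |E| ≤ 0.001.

Need 6144/(180n⁴) ≤ 0.001.
n⁴ ≥ 6144/(180·0.001) = 34133.3 ⇒ n ≥ 13.5924, so the smallest even n is 14. (n must be even for Simpson's rule.)

14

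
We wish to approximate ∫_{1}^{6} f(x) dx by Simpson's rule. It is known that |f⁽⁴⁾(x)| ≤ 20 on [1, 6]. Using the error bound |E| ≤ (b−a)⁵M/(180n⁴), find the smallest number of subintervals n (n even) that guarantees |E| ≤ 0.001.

Need 62500/(180n⁴) ≤ 0.001.
n⁴ ≥ 62500/(180·0.001) = 347222 ⇒ n ≥ 24.2746, so the smallest even n is 26. (n must be even for Simpson's rule.)

26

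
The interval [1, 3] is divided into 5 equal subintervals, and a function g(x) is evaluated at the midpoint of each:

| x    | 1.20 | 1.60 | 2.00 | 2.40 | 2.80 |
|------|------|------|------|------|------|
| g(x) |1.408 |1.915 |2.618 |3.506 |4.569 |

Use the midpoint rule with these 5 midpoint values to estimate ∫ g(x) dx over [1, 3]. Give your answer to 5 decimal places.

h = 0.4, n = 5.
h·[y(m₁) + y(m₂) + y(m₃) + y(m₄) + y(m₅)] = 0.4·(14.016) = 5.60640.

5.60640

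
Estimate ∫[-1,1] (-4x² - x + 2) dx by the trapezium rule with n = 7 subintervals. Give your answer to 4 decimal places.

h = (1 − (-1))/7 = 0.285714.
Nodes x₀,…,x₇ = -1, -0.714286, -0.428571, -0.142857, 0.142857, 0.428571, 0.714286, 1.
f(x) = -4x² - x + 2: f₀=-1, f₁=0.673469, f₂=1.693878, f₃=2.061224, f₄=1.775510, f₅=0.836735, f₆=-0.755102, f₇=-3.
(h/2)·[f₀ + 2f₁ + 2f₂ + 2f₃ + 2f₄ + 2f₅ + 2f₆ + f₇] = 0.142857·(8.571429) = 1.2245.

1.2245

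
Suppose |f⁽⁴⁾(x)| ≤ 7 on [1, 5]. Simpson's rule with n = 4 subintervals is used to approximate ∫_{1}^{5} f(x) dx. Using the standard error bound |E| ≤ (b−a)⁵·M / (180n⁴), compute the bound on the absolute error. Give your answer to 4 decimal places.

|E| ≤ (4)⁵·7 / (180·4⁴) = 7168/46080 = 0.1556.

0.1556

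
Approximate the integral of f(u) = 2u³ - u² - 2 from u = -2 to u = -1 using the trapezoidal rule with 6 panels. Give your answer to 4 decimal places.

h = (-1 − (-2))/6 = 0.166667.
Nodes u₀,…,u₆ = -2, -1.833333, -1.666667, -1.5, -1.333333, -1.166667, -1.
f(u) = 2u³ - u² - 2: f₀=-22, f₁=-17.685185, f₂=-14.037037, f₃=-11, f₄=-8.518519, f₅=-6.537037, f₆=-5.
(h/2)·[f₀ + 2f₁ + 2f₂ + 2f₃ + 2f₄ + 2f₅ + f₆] = 0.083333·(-142.555556) = -11.8796.

-11.8796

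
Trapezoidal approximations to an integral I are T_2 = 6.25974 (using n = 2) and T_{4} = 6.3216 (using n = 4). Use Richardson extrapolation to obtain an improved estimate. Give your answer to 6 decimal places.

6.342220

R = (4·T_{4} − T_2) / 3 = (4·6.3216 − 6.25974)/3 = (19.02666)/3 = 6.342220.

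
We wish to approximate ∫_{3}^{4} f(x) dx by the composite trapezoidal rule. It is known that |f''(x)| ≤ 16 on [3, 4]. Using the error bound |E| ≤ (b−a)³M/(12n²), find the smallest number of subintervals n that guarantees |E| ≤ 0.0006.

Need 16/(12n²) ≤ 0.0006.
n² ≥ 16/(12·0.0006) = 2222.22 ⇒ n ≥ 47.1405, so the smallest n is 48.

48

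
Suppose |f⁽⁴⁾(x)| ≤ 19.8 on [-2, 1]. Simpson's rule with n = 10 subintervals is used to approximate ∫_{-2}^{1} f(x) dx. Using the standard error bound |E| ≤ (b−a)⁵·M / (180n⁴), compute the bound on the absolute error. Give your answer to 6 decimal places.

|E| ≤ (3)⁵·19.8 / (180·10⁴) = 4811.4/1800000 = 0.002673.

0.002673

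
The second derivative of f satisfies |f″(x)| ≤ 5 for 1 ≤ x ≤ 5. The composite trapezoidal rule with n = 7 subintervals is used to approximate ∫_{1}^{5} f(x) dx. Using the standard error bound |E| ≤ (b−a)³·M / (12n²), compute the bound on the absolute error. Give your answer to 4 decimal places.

0.5442

|E| ≤ (4)³·5 / (12·7²) = 320/588 = 0.5442.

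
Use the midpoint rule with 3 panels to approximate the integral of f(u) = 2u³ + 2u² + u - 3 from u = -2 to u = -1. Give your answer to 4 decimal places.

h = (-1 − (-2))/3 = 0.333333.
Midpoints m₁,…,m₃ = -1.833333, -1.5, -1.166667.
f(m₁)=-10.435185, f(m₂)=-6.75, f(m₃)=-4.620370.
h·[f(m₁) + f(m₂) + f(m₃)] = 0.333333·(-21.805556) = -7.2685.

-7.2685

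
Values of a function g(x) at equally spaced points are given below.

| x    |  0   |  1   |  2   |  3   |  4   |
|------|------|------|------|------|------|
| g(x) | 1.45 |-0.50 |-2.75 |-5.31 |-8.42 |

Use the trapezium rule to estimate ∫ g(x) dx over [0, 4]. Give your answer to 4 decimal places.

-12.0450

h = 1, n = 4.
(h/2)·[y₀ + 2y₁ + 2y₂ + 2y₃ + y₄] = 0.5·(-24.09) = -12.0450.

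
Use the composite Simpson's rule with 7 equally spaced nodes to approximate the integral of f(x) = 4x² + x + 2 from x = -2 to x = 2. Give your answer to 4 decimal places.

h = (2 − (-2))/6 = 0.666667.
Nodes x₀,…,x₆ = -2, -1.333333, -0.666667, 0, 0.666667, 1.333333, 2.
f(x) = 4x² + x + 2: f₀=16, f₁=7.777778, f₂=3.111111, f₃=2, f₄=4.444444, f₅=10.444444, f₆=20.
(h/3)·[f₀ + 4f₁ + 2f₂ + 4f₃ + 2f₄ + 4f₅ + f₆] = 0.222222·(132) = 29.3333.

29.3333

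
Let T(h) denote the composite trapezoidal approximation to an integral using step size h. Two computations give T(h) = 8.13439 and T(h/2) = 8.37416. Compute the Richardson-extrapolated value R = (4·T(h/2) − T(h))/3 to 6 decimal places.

R = (4·T(h/2) − T(h)) / 3 = (4·8.37416 − 8.13439)/3 = (25.36225)/3 = 8.454083.

8.454083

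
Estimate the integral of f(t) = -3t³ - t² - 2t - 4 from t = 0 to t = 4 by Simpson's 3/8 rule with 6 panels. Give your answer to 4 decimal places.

-245.3333

h = (4 − 0)/6 = 0.666667.
Nodes t₀,…,t₆ = 0, 0.666667, 1.333333, 2, 2.666667, 3.333333, 4.
f(t) = -3t³ - t² - 2t - 4: f₀=-4, f₁=-6.666667, f₂=-15.555556, f₃=-36, f₄=-73.333333, f₅=-132.888889, f₆=-220.
(3h/8)·[f₀ + 3f₁ + 3f₂ + 2f₃ + 3f₄ + 3f₅ + f₆] = 0.25·(-981.333333) = -245.3333.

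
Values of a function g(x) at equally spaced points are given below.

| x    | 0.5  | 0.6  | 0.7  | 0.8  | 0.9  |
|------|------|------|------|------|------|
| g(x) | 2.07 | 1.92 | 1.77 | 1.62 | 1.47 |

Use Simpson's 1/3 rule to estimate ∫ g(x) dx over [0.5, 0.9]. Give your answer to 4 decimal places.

0.7080

h = 0.1, n = 4.
(h/3)·[y₀ + 4y₁ + 2y₂ + 4y₃ + y₄] = 0.033333·(21.24) = 0.7080.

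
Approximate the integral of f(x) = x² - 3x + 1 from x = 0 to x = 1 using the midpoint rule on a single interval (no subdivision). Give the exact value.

-0.25

M = (b−a)·f(0.5) = 1·(-0.25) = -0.25.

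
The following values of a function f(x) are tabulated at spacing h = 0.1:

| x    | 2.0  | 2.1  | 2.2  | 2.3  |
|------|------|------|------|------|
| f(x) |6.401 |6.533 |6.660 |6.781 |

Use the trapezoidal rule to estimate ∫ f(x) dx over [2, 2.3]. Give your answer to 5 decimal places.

h = 0.1, n = 3.
(h/2)·[y₀ + 2y₁ + 2y₂ + y₃] = 0.05·(39.568) = 1.97840.

1.97840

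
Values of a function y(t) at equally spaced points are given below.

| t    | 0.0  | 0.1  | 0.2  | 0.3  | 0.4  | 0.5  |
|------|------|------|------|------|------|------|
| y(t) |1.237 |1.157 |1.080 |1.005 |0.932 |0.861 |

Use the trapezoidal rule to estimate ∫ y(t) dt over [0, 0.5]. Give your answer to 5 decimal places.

h = 0.1, n = 5.
(h/2)·[y₀ + 2y₁ + 2y₂ + 2y₃ + 2y₄ + y₅] = 0.05·(10.446) = 0.52230.

0.52230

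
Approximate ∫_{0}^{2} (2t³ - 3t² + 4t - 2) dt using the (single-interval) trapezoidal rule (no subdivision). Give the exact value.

T = (b−a)/2 · [f(0) + f(2)] = 1·[(-2) + 10] = 8.

8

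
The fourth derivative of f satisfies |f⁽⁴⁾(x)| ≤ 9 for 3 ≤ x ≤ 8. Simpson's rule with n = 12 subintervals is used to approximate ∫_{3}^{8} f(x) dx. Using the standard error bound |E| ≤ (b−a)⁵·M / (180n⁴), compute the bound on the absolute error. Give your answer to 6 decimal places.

|E| ≤ (5)⁵·9 / (180·12⁴) = 28125/3732480 = 0.007535.

0.007535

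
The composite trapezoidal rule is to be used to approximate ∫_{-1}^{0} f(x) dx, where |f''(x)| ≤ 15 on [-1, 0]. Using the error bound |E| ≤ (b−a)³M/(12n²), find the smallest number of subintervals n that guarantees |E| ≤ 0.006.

15

Need 15/(12n²) ≤ 0.006.
n² ≥ 15/(12·0.006) = 208.333 ⇒ n ≥ 14.4338, so the smallest n is 15.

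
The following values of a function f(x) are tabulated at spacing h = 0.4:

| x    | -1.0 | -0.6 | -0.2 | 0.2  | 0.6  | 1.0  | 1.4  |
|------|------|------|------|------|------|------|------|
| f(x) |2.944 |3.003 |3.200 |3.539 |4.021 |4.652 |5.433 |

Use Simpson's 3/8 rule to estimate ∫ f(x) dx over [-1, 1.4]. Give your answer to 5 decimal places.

9.01245

h = 0.4, n = 6.
(3h/8)·[y₀ + 3y₁ + 3y₂ + 2y₃ + 3y₄ + 3y₅ + y₆] = 0.15·(60.083) = 9.01245.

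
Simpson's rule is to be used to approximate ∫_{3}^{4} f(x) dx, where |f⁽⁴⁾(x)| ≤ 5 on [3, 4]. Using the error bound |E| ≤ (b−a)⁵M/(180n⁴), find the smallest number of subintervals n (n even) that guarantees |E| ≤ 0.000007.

Need 5/(180n⁴) ≤ 0.000007.
n⁴ ≥ 5/(180·0.000007) = 3968.25 ⇒ n ≥ 7.9369, so the smallest even n is 8. (n must be even for Simpson's rule.)

8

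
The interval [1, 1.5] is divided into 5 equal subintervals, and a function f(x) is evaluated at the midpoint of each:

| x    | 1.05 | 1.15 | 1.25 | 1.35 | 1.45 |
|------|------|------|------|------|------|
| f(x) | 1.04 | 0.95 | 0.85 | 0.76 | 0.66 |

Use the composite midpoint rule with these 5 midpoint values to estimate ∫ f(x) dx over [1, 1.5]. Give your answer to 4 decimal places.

h = 0.1, n = 5.
h·[y(m₁) + y(m₂) + y(m₃) + y(m₄) + y(m₅)] = 0.1·(4.26) = 0.4260.

0.4260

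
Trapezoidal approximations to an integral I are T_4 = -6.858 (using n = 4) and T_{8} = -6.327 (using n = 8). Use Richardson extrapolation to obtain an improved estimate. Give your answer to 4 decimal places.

R = (4·T_{8} − T_4) / 3 = (4·(-6.327) − (-6.858))/3 = (-18.450)/3 = -6.1500.

-6.1500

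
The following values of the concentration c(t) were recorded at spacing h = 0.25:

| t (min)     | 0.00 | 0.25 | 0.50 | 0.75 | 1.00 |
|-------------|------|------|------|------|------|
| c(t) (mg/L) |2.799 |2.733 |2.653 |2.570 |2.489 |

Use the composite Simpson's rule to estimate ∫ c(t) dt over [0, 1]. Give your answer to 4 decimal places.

h = 0.25, n = 4.
(h/3)·[y₀ + 4y₁ + 2y₂ + 4y₃ + y₄] = 0.083333·(31.806) = 2.6505.

2.6505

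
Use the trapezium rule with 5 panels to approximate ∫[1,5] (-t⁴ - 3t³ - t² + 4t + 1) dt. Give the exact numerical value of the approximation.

-1120.47872

h = (5 − 1)/5 = 0.8.
Nodes t₀,…,t₅ = 1, 1.8, 2.6, 3.4, 4.2, 5.
f(t) = -t⁴ - 3t³ - t² + 4t + 1: f₀=0, f₁=-23.0336, f₂=-93.7856, f₃=-248.5056, f₄=-533.2736, f₅=-1004.
(h/2)·[f₀ + 2f₁ + 2f₂ + 2f₃ + 2f₄ + f₅] = 0.4·(-2801.1968) = -1120.47872.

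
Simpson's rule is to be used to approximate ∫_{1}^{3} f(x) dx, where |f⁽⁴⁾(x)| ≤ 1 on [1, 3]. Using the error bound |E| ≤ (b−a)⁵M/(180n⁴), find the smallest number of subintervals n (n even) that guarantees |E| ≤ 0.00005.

8

Need 32/(180n⁴) ≤ 0.00005.
n⁴ ≥ 32/(180·0.00005) = 3555.56 ⇒ n ≥ 7.7219, so the smallest even n is 8. (n must be even for Simpson's rule.)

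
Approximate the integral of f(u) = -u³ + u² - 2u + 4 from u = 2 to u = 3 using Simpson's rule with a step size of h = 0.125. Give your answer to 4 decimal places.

-10.9167

h = (3 − 2)/8 = 0.125.
Nodes u₀,…,u₈ = 2, 2.125, 2.25, 2.375, 2.5, 2.625, 2.75, 2.875, 3.
f(u) = -u³ + u² - 2u + 4: f₀=-4, f₁=-5.330078125, f₂=-6.828125, f₃=-8.505859375, f₄=-10.375, f₅=-12.447265625, f₆=-14.734375, f₇=-17.248046875, f₈=-20.
(h/3)·[f₀ + 4f₁ + 2f₂ + 4f₃ + 2f₄ + 4f₅ + 2f₆ + 4f₇ + f₈] = 0.041667·(-262) = -10.9167.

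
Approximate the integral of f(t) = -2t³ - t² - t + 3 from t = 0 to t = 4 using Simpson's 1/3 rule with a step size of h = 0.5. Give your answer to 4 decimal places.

-145.3333

h = (4 − 0)/8 = 0.5.
Nodes t₀,…,t₈ = 0, 0.5, 1, 1.5, 2, 2.5, 3, 3.5, 4.
f(t) = -2t³ - t² - t + 3: f₀=3, f₁=2, f₂=-1, f₃=-7.5, f₄=-19, f₅=-37, f₆=-63, f₇=-98.5, f₈=-145.
(h/3)·[f₀ + 4f₁ + 2f₂ + 4f₃ + 2f₄ + 4f₅ + 2f₆ + 4f₇ + f₈] = 0.166667·(-872) = -145.3333.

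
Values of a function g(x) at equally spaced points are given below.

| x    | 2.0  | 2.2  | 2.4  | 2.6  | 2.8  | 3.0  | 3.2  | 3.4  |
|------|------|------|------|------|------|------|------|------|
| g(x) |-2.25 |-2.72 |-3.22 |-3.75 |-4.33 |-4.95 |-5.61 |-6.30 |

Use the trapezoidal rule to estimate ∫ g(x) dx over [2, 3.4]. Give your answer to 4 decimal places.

h = 0.2, n = 7.
(h/2)·[y₀ + 2y₁ + 2y₂ + 2y₃ + 2y₄ + 2y₅ + 2y₆ + y₇] = 0.1·(-57.71) = -5.7710.

-5.7710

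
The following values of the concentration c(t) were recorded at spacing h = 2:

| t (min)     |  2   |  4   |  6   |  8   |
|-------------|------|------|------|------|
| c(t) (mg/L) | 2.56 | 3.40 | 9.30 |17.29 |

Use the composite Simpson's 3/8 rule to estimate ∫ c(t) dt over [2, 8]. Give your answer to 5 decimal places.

h = 2, n = 3.
(3h/8)·[y₀ + 3y₁ + 3y₂ + y₃] = 0.75·(57.95) = 43.46250.

43.46250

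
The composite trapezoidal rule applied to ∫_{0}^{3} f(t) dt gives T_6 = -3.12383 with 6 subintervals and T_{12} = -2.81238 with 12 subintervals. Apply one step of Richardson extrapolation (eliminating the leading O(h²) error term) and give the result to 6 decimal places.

R = (4·T_{12} − T_6) / 3 = (4·(-2.81238) − (-3.12383))/3 = (-8.12569)/3 = -2.708563.

-2.708563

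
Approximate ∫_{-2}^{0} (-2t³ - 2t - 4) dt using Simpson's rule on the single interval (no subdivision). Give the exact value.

S = (b−a)/6 · [f(-2) + 4f(-1) + f(0)] = 0.333333·[16 + 4·0 + (-4)] = 4.

4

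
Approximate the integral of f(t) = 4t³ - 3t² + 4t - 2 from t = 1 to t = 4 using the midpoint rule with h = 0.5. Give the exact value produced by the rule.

214.3125

h = (4 − 1)/6 = 0.5.
Midpoints m₁,…,m₆ = 1.25, 1.75, 2.25, 2.75, 3.25, 3.75.
f(m₁)=6.125, f(m₂)=17.25, f(m₃)=37.375, f(m₄)=69.5, f(m₅)=116.625, f(m₆)=181.75.
h·[f(m₁) + f(m₂) + f(m₃) + f(m₄) + f(m₅) + f(m₆)] = 0.5·(428.625) = 214.3125.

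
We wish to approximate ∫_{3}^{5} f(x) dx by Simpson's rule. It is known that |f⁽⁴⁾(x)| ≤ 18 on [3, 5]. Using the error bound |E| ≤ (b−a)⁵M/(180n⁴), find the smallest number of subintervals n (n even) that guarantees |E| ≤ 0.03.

Need 576/(180n⁴) ≤ 0.03.
n⁴ ≥ 576/(180·0.03) = 106.667 ⇒ n ≥ 3.2137, so the smallest even n is 4. (n must be even for Simpson's rule.)

4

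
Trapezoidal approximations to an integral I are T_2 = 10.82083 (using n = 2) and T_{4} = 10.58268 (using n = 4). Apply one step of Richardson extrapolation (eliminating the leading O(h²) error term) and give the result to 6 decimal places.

R = (4·T_{4} − T_2) / 3 = (4·10.58268 − 10.82083)/3 = (31.50989)/3 = 10.503297.

10.503297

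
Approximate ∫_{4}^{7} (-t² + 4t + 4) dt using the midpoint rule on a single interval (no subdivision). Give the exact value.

-12.75

M = (b−a)·f(5.5) = 3·(-4.25) = -12.75.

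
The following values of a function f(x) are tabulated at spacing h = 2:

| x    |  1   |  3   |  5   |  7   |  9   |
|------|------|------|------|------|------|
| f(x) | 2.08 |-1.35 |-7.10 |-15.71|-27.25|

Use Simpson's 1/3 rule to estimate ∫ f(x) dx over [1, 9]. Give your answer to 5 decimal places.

h = 2, n = 4.
(h/3)·[y₀ + 4y₁ + 2y₂ + 4y₃ + y₄] = 0.666667·(-107.61) = -71.74000.

-71.74000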